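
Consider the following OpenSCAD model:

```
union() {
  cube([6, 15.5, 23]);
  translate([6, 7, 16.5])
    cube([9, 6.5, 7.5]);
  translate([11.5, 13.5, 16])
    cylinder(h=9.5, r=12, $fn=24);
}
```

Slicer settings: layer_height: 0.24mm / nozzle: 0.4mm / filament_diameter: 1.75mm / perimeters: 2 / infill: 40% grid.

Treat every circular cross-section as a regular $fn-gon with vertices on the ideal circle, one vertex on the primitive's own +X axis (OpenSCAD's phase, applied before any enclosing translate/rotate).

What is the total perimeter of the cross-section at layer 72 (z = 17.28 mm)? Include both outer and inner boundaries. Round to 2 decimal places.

At z = 17.28 mm: the cube (footprint 6×15.5) is included at this height (perimeter 43.00 mm); the 9×6.5 cube at (6, 7) contributes its full rectangle (perimeter 31.00 mm); the r=12 cylinder at (11.5, 13.5) gives a regular 24-gon of circumradius 12 (constant along its height) (perimeter = 2·24·12.000·sin(180°/24) = 75.18 mm); Combining (union): the regions partially overlap (shared area 118.18 mm²), so the edge portions inside another operand are dropped and the merged outline is re-measured after clipping — boundary = 84.56 mm. Overall, the cross-section is a single solid region. Total boundary length (outer) = 84.56 mm.

84.56 mm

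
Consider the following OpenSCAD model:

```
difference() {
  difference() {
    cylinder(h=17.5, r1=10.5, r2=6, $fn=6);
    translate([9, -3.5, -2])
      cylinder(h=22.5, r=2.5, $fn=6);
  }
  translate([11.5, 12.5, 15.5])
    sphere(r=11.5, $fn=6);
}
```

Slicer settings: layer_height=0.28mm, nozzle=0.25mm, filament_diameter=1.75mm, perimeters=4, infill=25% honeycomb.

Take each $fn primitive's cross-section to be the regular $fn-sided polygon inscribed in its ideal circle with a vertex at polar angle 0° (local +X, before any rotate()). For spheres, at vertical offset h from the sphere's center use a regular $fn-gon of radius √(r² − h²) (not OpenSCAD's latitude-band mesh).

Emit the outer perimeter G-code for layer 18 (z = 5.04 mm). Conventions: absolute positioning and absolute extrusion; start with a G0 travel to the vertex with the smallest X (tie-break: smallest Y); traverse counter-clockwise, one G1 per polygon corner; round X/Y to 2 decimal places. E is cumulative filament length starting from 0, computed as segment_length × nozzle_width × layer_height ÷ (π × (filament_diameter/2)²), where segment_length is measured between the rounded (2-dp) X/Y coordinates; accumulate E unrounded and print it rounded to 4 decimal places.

At z = 5.04 mm: the cone: at t=0.288 of its height the radius interpolates to r₁+(r₂−r₁)t = 9.204, giving a regular 6-gon of that circumradius; the cylinder at (9, -3.5): section is a regular 6-gon, circumradius r=2.5; After the difference (first − rest): starting from the cone, the r=2.5 cylinder at (9, -3.5) partially overlaps it — only the 1.68 mm² overlap (of its 16.24 mm²) is removed, clipping the outline — 1 connected region; the r=11.5 sphere at (11.5, 12.5) contributes a regular 6-gon of circumradius √(11.5²−10.46²) = 4.779; Taking the first minus the rest: starting from that combined region, the r=11.5 sphere at (11.5, 12.5) misses the remaining region (no effect) — 1 connected region. The outline is a single polygon with 10 vertices. Extrusion per mm of travel: 0.25 × 0.28 / (π × 0.875²) = 0.029103. Accumulating E over each segment gives final E = 1.6265.

G0 X-9.20 Y0.00 Z5.04
G1 X-4.60 Y-7.97 E0.2678
G1 X4.60 Y-7.97 E0.5356
G1 X6.84 Y-4.09 E0.6659
G1 X6.50 Y-3.50 E0.6858
G1 X7.75 Y-1.33 E0.7586
G1 X8.43 Y-1.33 E0.7784
G1 X9.20 Y0.00 E0.8232
G1 X4.60 Y7.97 E1.0910
G1 X-4.60 Y7.97 E1.3587
G1 X-9.20 Y0.00 E1.6265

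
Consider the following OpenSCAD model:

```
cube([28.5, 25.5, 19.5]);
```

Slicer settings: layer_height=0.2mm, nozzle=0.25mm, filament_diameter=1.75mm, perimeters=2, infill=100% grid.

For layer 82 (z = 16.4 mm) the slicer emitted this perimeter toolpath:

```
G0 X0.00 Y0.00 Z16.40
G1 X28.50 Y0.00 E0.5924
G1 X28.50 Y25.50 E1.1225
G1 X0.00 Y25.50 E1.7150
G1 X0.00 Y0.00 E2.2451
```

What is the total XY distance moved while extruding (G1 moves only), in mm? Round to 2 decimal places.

Sum the Euclidean lengths of each G1 segment: total = 108.00 mm.

108.00 mm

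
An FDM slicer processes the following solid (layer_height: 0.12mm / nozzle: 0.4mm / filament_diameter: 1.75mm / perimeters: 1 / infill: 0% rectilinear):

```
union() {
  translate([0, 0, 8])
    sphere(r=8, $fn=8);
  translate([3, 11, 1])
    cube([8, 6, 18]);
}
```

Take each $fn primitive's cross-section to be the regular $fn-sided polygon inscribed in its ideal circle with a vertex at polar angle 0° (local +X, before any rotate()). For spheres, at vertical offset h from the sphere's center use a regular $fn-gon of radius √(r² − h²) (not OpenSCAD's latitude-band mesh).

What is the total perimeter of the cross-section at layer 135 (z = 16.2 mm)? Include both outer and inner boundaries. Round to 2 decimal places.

28.00 mm

At z = 16.2 mm: the sphere is not intersected at this z (|z−center|=8.200 > r=8); the cube at (3, 11) is present — its section is the full 8×6 rectangle (perimeter 28.00 mm); Combining (union): only the 8×6 cube at (3, 11) is present, so the union is just that shape — boundary = 28.00 mm. Overall, the cross-section is a single solid region. Total boundary length (outer) = 28.00 mm.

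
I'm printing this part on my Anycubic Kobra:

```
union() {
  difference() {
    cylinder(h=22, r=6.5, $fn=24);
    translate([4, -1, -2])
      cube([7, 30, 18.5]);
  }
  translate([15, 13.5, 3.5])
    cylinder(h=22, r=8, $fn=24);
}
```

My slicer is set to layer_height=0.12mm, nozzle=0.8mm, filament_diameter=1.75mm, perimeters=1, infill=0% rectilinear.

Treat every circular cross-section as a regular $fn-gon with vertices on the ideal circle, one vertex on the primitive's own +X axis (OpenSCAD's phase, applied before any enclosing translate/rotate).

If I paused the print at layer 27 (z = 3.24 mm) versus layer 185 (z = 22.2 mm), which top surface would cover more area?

Layer 27 (z = 3.24): the r=6.5 cylinder gives a regular 24-gon of circumradius 6.5 (constant along its height) (area = (24/2)·6.500²·sin(360°/24) = 131.22 mm²); the cube at (4, -1) (footprint 7×30) is included at this height (area 210.00 mm²); Taking the first minus the rest: starting from the r=6.5 cylinder (131.22 mm²), the 7×30 cube at (4, -1) partially overlaps it — only the 11.15 mm² overlap (of its 210.00 mm²) is removed, clipping the outline — area = 120.07 mm²; the cylinder at (15, 13.5) does not reach this height (z outside [3.5, 25.5]); Merging all regions: only the result so far is present, so the union is just that shape — area = 120.07 mm². So its area = 120.07 mm². Layer 185 (z = 22.2): the cylinder does not reach this height (z outside [0, 22]); the cube at (4, -1) does not reach this height (z outside [-2, 16.5]); Subtracting the remaining from the first: the first operand is absent here, so nothing remains; the r=8 cylinder at (15, 13.5) gives a regular 24-gon of circumradius 8 (constant along its height) (area = (24/2)·8.000²·sin(360°/24) = 198.77 mm²); Combining (union): only the r=8 cylinder at (15, 13.5) is present, so the union is just that shape — area = 198.77 mm². So its area = 198.77 mm². Layer 185 is larger (198.77 vs 120.07 mm²).

layer 185 (z = 22.2 mm)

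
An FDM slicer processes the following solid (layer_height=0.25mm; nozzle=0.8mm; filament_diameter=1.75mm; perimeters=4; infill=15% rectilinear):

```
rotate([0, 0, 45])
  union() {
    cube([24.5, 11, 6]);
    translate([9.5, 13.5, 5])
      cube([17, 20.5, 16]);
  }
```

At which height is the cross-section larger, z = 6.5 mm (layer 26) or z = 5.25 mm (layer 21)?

layer 21 (z = 5.25 mm)

Layer 26 (z = 6.5): the cube is absent (z outside [0, 6]); the 17×20.5 cube at (9.5, 13.5) contributes its full rectangle (area 348.50 mm²); Taking the union: only the 17×20.5 cube at (9.5, 13.5) is present, so the union is just that shape — area = 348.50 mm²; (whole slice rotated 45° about Z — lengths, areas and connectivity unchanged). So its area = 348.50 mm². Layer 21 (z = 5.25): the 24.5×11 cube contributes its full rectangle (area 269.50 mm²); the 17×20.5 cube at (9.5, 13.5) contributes its full rectangle (area 348.50 mm²); Taking the union: the 2 present regions are separate (no shared area or edge), so areas and boundary lengths simply add and each stays a separate island — area = 618.00 mm²; (whole slice rotated 45° about Z — lengths, areas and connectivity unchanged). So its area = 618.00 mm². Layer 21 is larger (618.00 vs 348.50 mm²).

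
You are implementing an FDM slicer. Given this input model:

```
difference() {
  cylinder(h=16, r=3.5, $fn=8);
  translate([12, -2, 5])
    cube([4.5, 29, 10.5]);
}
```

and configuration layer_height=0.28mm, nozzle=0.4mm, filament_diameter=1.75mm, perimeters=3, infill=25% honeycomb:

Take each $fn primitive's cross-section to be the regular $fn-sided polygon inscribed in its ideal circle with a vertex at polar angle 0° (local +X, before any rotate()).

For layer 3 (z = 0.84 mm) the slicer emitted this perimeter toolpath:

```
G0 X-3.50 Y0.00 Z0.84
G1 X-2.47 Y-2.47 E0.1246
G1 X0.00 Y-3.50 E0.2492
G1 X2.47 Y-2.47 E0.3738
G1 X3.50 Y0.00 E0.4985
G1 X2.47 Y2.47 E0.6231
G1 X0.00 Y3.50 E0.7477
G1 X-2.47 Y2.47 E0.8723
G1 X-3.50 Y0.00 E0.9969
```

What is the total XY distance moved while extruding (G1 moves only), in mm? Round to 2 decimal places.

21.41 mm

Sum the Euclidean lengths of each G1 segment: total = 21.41 mm.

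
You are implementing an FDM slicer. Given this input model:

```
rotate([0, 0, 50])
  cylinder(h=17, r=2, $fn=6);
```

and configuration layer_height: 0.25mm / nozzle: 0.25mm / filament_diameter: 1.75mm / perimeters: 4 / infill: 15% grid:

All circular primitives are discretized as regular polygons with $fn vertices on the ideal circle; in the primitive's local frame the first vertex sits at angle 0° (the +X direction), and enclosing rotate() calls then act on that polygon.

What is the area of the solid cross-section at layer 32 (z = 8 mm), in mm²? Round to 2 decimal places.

10.39 mm²

At z = 8 mm: the r=2 cylinder gives a regular 6-gon of circumradius 2 (constant along its height) (area = (6/2)·2.000²·sin(360°/6) = 10.39 mm²); (rotated 50° about Z; rotation is an isometry so areas/perimeters/island counts are preserved). Overall, the cross-section is a single solid region. Net area = 10.39 mm².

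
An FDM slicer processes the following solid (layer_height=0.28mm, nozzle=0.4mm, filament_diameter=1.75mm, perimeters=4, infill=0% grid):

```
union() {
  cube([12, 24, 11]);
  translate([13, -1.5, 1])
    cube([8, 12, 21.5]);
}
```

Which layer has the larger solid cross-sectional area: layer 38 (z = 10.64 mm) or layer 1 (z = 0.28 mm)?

layer 38 (z = 10.64 mm)

Layer 38 (z = 10.64): the cube (footprint 12×24) is included at this height (area 288.00 mm²); the 8×12 cube at (13, -1.5) contributes its full rectangle (area 96.00 mm²); Taking the union: the 2 present regions are separate (no shared area or edge), so areas and boundary lengths simply add and each stays a separate island — area = 384.00 mm². So its area = 384.00 mm². Layer 1 (z = 0.28): the cube is present — its section is the full 12×24 rectangle (area 288.00 mm²); the cube at (13, -1.5) is absent (z outside [1, 22.5]); Combining (union): only the 12×24 cube is present, so the union is just that shape — area = 288.00 mm². So its area = 288.00 mm². Layer 38 is larger (384.00 vs 288.00 mm²).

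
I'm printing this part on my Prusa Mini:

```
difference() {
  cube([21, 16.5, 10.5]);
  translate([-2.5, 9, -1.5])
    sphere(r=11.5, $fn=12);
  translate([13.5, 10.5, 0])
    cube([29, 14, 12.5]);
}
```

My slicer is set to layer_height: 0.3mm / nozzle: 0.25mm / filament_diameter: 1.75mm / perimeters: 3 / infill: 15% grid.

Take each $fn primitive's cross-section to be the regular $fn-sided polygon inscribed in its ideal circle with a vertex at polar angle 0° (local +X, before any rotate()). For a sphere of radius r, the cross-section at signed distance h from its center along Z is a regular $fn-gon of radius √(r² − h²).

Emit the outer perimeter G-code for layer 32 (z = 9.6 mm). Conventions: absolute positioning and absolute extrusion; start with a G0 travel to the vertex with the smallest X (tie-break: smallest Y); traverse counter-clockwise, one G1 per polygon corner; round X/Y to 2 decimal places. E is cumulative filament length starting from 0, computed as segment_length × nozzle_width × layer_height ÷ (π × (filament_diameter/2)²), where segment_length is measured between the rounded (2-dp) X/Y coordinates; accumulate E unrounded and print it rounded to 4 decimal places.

G0 X0.00 Y0.00 Z9.60
G1 X21.00 Y0.00 E0.6548
G1 X21.00 Y10.50 E0.9822
G1 X13.50 Y10.50 E1.2161
G1 X13.50 Y16.50 E1.4032
G1 X0.00 Y16.50 E1.8241
G1 X0.00 Y10.61 E2.0078
G1 X0.10 Y10.50 E2.0124
G1 X0.51 Y9.00 E2.0609
G1 X0.10 Y7.50 E2.1094
G1 X0.00 Y7.39 E2.1140
G1 X0.00 Y0.00 E2.3444

At z = 9.6 mm: the 21×16.5 cube contributes its full rectangle; the r=11.5 sphere at (-2.5, 9) contributes a regular 12-gon of circumradius √(11.5²−11.1²) = 3.007; the cube at (13.5, 10.5) (footprint 29×14) is included at this height; After the difference (first − rest): starting from the 21×16.5 cube, the r=11.5 sphere at (-2.5, 9) partially overlaps it — only the 0.93 mm² overlap (of its 27.12 mm²) is removed, clipping the outline; the 29×14 cube at (13.5, 10.5) partially overlaps it — only the 45.00 mm² overlap (of its 406.00 mm²) is removed, clipping the outline — 1 connected region. The outline is a single polygon with 11 vertices. Extrusion per mm of travel: 0.25 × 0.3 / (π × 0.875²) = 0.031181. Accumulating E over each segment gives final E = 2.3444.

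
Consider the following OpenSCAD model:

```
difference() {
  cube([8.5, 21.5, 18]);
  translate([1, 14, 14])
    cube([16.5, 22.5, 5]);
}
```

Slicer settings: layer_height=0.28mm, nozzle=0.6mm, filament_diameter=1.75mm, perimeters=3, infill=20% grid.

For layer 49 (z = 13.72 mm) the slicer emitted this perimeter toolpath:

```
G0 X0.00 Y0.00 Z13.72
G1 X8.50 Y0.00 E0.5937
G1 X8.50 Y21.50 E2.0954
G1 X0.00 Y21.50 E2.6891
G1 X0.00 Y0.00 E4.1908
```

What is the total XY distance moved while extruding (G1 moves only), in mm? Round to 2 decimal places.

Sum the Euclidean lengths of each G1 segment: total = 60.00 mm.

60.00 mm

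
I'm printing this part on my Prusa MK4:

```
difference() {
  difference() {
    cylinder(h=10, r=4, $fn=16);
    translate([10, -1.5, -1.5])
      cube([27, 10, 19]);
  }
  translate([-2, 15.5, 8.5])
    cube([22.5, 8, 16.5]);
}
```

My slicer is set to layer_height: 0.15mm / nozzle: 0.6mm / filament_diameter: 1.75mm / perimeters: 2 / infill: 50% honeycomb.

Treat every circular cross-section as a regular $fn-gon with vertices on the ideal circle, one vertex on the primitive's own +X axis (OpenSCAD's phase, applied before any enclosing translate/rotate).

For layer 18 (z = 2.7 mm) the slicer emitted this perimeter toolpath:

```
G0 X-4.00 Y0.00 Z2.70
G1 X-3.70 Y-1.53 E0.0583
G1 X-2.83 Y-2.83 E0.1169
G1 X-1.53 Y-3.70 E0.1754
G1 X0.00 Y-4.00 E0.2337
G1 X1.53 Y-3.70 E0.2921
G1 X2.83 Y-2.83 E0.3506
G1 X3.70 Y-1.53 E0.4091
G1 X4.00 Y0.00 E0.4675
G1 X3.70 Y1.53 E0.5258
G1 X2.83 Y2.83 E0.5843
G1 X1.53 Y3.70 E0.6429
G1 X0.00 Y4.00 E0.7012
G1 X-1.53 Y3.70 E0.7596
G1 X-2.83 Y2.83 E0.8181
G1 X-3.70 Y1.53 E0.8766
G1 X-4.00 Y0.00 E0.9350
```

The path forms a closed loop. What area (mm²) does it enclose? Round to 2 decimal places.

Apply the shoelace formula to the sequence of (X, Y) vertices; enclosed area = 49.04 mm².

49.04 mm²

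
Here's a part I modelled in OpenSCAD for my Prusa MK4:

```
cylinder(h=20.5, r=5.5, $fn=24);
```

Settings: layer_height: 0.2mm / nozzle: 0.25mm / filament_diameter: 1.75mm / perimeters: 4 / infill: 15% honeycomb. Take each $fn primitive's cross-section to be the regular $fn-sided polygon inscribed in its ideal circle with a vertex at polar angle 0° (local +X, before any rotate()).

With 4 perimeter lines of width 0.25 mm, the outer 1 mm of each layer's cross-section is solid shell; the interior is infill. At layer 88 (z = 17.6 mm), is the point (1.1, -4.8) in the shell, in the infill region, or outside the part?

At z = 17.6 mm: the cylinder: section is a regular 24-gon, circumradius r=5.5. Overall, the cross-section is a single solid region. The nearest boundary edge runs (-0.00, -5.50)→(1.42, -5.31); distance from the point to it = 0.55 mm. The point is inside the cross-section, 0.55 mm from the nearest boundary — within the 1 mm shell band (4 × 0.25).

shell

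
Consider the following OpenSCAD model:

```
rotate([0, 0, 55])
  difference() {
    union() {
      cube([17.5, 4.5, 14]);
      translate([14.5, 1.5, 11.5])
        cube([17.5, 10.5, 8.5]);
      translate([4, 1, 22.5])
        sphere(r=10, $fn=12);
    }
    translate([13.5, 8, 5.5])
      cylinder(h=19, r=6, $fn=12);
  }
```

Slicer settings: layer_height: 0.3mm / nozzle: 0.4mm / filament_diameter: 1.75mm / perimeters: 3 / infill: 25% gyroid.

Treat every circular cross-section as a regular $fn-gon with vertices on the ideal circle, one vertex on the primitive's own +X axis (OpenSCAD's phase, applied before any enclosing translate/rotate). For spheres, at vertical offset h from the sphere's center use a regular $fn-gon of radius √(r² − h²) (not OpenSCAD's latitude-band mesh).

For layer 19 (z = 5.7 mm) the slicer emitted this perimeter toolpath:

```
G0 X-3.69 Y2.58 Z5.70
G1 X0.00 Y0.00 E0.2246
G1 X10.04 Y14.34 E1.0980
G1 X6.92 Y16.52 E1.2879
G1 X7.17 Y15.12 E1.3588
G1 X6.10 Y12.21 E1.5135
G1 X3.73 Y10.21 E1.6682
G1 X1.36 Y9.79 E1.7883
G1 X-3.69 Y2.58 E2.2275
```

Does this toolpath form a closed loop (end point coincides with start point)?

Start point (G0): (-3.69, 2.58). End point (last G1): the path returns to the start — closed.

yes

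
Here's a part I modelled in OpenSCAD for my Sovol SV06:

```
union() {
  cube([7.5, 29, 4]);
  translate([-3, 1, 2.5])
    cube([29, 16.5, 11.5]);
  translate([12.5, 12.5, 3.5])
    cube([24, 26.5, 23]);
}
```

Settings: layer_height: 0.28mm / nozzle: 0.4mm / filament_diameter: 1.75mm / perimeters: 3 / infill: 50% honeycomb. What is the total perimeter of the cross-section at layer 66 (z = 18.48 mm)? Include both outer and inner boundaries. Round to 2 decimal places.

At z = 18.48 mm: the cube is absent (z outside [0, 4]); the cube at (-3, 1) is absent (z outside [2.5, 14]); the cube at (12.5, 12.5) (footprint 24×26.5) is included at this height (perimeter 101.00 mm); Combining (union): only the 24×26.5 cube at (12.5, 12.5) is present, so the union is just that shape — boundary = 101.00 mm. Overall, the cross-section is a single solid region. Total boundary length (outer) = 101.00 mm.

101.00 mm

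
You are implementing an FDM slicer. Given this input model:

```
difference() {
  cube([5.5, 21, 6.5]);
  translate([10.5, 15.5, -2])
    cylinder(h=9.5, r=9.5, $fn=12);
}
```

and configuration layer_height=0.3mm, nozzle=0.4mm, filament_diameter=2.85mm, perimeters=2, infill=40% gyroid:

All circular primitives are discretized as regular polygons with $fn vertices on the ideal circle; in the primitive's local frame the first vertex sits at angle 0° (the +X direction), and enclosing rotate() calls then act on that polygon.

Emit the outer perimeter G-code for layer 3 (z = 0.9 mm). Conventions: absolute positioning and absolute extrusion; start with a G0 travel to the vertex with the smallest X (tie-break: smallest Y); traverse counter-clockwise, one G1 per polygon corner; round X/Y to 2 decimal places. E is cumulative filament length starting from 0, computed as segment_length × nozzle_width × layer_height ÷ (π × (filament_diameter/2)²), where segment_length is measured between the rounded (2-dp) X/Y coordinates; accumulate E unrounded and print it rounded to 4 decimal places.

At z = 0.9 mm: the 5.5×21 cube contributes its full rectangle; the r=9.5 cylinder at (10.5, 15.5) contributes a regular 12-gon of circumradius 9.5; Subtracting the remaining from the first: starting from the 5.5×21 cube, the r=9.5 cylinder at (10.5, 15.5) partially overlaps it — only the 44.05 mm² overlap (of its 270.75 mm²) is removed, clipping the outline — 1 connected region. The outline is a single polygon with 8 vertices. Extrusion per mm of travel: 0.4 × 0.3 / (π × 1.425²) = 0.018811. Accumulating E over each segment gives final E = 0.9876.

G0 X0.00 Y0.00 Z0.90
G1 X5.50 Y0.00 E0.1035
G1 X5.50 Y7.52 E0.2449
G1 X2.27 Y10.75 E0.3308
G1 X1.00 Y15.50 E0.4233
G1 X2.27 Y20.25 E0.5158
G1 X3.02 Y21.00 E0.5358
G1 X0.00 Y21.00 E0.5926
G1 X0.00 Y0.00 E0.9876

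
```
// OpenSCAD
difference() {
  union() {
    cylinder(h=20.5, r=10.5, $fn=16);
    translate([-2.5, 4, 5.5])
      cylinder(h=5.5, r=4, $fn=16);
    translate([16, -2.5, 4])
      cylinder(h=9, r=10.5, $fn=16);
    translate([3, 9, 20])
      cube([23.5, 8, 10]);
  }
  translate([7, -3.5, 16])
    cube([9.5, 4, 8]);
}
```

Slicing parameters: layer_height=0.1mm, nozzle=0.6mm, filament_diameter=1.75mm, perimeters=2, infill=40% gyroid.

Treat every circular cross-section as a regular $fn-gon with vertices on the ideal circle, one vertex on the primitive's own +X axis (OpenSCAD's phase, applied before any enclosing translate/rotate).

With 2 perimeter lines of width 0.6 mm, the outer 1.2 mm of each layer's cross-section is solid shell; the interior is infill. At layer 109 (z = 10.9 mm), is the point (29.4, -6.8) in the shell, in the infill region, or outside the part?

At z = 10.9 mm: the r=10.5 cylinder contributes a regular 16-gon of circumradius 10.5; the cylinder at (-2.5, 4): section is a regular 16-gon, circumradius r=4; the r=10.5 cylinder at (16, -2.5) contributes a regular 16-gon of circumradius 10.5; the cube at (3, 9) is absent (z outside [20, 30]); Merging all regions: the regions partially overlap (shared area 89.23 mm²), so overlapping operands fuse into one piece — 1 connected region; the cube at (7, -3.5) is not intersected at this z (z outside [16, 24]); Taking the first minus the rest: none of the subtracted shapes is present at this height, so that combined region is unchanged — 1 connected region. Overall, the cross-section is a single solid region. The nearest boundary edge runs (26.50, -2.50)→(25.70, -6.52); distance from the point to it = 3.68 mm. The point is not inside any of the regions above, so it lies outside the cross-section (3.68 mm from the nearest boundary).

outside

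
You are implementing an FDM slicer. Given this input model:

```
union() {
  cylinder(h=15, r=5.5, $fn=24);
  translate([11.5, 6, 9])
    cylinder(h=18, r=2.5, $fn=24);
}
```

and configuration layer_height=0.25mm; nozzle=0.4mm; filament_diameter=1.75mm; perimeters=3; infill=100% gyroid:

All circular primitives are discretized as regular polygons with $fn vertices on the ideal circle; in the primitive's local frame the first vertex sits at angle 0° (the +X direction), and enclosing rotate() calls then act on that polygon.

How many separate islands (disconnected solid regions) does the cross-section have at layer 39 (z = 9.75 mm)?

2

At z = 9.75 mm: the cylinder: section is a regular 24-gon, circumradius r=5.5; the r=2.5 cylinder at (11.5, 6) gives a regular 24-gon of circumradius 2.5 (constant along its height); Merging all regions: the 2 present regions are separate (no shared area or edge), so areas and boundary lengths simply add and each stays a separate island — 2 connected regions. Overall, the cross-section has 2 separate islands. Island count = 2.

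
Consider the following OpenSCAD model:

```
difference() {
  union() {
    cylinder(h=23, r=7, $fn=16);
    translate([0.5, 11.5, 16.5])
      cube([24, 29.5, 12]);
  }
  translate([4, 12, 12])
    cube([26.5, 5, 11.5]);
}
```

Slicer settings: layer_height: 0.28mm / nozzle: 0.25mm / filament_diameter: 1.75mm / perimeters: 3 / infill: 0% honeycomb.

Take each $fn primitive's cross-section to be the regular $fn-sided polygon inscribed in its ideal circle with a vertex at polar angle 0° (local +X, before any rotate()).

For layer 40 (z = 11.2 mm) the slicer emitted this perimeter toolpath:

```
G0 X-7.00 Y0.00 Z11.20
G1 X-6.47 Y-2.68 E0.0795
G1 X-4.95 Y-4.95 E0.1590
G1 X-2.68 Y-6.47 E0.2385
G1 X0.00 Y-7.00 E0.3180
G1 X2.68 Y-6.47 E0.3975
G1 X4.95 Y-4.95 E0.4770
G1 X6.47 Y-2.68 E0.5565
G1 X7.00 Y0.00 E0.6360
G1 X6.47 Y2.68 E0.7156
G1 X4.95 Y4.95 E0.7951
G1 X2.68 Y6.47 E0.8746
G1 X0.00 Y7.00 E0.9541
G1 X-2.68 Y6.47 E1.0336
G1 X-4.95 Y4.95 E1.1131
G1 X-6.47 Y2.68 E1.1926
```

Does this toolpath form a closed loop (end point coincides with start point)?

no

Start point (G0): (-7.00, 0.00). End point (last G1): the path does not return to the start — open.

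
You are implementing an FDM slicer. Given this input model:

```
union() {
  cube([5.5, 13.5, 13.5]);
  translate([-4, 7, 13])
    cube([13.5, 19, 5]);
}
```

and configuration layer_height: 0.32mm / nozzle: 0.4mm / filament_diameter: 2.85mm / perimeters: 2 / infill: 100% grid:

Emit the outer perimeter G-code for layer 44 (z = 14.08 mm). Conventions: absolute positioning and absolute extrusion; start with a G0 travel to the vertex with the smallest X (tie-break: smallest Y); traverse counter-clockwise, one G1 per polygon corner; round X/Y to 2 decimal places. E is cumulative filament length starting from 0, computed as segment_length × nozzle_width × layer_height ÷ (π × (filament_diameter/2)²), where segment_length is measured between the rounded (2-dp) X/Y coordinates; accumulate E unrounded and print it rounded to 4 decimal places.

G0 X-4.00 Y7.00 Z14.08
G1 X9.50 Y7.00 E0.2709
G1 X9.50 Y26.00 E0.6521
G1 X-4.00 Y26.00 E0.9230
G1 X-4.00 Y7.00 E1.3042

At z = 14.08 mm: the cube is absent (z outside [0, 13.5]); the 13.5×19 cube at (-4, 7) contributes its full rectangle; Combining (union): only the 13.5×19 cube at (-4, 7) is present, so the union is just that shape — 1 connected region. The outline is a single polygon with 4 vertices. Extrusion per mm of travel: 0.4 × 0.32 / (π × 1.425²) = 0.020065. Accumulating E over each segment gives final E = 1.3042.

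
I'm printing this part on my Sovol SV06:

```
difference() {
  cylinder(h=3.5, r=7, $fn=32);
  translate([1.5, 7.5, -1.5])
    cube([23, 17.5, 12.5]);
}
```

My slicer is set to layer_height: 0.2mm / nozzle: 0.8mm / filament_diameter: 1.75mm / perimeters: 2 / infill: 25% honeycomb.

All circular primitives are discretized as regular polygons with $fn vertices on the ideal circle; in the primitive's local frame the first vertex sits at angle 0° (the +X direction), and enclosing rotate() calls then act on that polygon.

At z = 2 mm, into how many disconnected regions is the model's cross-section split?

At z = 2 mm: the cylinder: section is a regular 32-gon, circumradius r=7; the cube at (1.5, 7.5) is present — its section is the full 23×17.5 rectangle; Taking the first minus the rest: starting from the r=7 cylinder, the 23×17.5 cube at (1.5, 7.5) misses the remaining region (no effect) — 1 connected region. The result has 1 disconnected region.

1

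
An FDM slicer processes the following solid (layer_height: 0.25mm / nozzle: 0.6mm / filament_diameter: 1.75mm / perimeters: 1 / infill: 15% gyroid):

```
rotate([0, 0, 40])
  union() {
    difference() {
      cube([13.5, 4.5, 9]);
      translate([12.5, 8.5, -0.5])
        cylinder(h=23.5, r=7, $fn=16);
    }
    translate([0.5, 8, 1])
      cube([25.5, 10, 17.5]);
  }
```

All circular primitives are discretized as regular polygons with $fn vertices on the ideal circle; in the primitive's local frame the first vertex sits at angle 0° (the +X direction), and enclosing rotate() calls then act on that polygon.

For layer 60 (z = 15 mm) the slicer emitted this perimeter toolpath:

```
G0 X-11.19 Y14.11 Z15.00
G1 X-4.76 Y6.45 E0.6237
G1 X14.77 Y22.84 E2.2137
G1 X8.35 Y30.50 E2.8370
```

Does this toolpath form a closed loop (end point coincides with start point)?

no

Start point (G0): (-11.19, 14.11). End point (last G1): the path does not return to the start — open.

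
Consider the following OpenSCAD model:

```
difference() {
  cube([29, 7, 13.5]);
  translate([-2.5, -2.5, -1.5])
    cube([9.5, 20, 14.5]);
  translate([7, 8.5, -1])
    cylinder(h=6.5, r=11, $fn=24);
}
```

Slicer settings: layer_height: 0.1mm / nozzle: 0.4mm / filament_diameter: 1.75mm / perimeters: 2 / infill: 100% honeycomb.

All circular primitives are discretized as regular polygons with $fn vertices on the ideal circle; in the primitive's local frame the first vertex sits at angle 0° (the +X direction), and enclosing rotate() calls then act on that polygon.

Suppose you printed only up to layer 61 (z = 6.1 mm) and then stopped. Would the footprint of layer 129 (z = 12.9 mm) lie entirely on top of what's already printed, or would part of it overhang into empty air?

entirely on top

Compare the two slices. At z = 6.1: the cube (footprint 29×7) is included at this height (area 203.00 mm²); the cube at (-2.5, -2.5) is present — its section is the full 9.5×20 rectangle (area 190.00 mm²); the cylinder at (7, 8.5) does not reach this height (z outside [-1, 5.5]); Taking the first minus the rest: starting from the 29×7 cube (203.00 mm²), the 9.5×20 cube at (-2.5, -2.5) partially overlaps it — only the 49.00 mm² overlap (of its 190.00 mm²) is removed, clipping the outline — area = 154.00 mm². At z = 12.9: the cube is present — its section is the full 29×7 rectangle (area 203.00 mm²); the cube at (-2.5, -2.5) (footprint 9.5×20) is included at this height (area 190.00 mm²); the cylinder at (7, 8.5) is absent (z outside [-1, 5.5]); Subtracting the remaining from the first: starting from the 29×7 cube (203.00 mm²), the 9.5×20 cube at (-2.5, -2.5) partially overlaps it — only the 49.00 mm² overlap (of its 190.00 mm²) is removed, clipping the outline — area = 154.00 mm². Checking containment: the cross-section at z = 12.9 is a subset of the cross-section at z = 6.1.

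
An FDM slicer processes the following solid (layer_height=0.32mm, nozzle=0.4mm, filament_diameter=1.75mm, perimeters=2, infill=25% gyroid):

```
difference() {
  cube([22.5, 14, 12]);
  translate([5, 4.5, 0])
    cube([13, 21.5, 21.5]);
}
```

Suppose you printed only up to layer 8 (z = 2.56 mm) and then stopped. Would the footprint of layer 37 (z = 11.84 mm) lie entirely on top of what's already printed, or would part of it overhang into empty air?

entirely on top

Compare the two slices. At z = 2.56: the cube is present — its section is the full 22.5×14 rectangle (area 315.00 mm²); the cube at (5, 4.5) is present — its section is the full 13×21.5 rectangle (area 279.50 mm²); After the difference (first − rest): starting from the 22.5×14 cube (315.00 mm²), the 13×21.5 cube at (5, 4.5) partially overlaps it — only the 123.50 mm² overlap (of its 279.50 mm²) is removed, clipping the outline — area = 191.50 mm². At z = 11.84: the 22.5×14 cube contributes its full rectangle (area 315.00 mm²); the 13×21.5 cube at (5, 4.5) contributes its full rectangle (area 279.50 mm²); Subtracting the remaining from the first: starting from the 22.5×14 cube (315.00 mm²), the 13×21.5 cube at (5, 4.5) partially overlaps it — only the 123.50 mm² overlap (of its 279.50 mm²) is removed, clipping the outline — area = 191.50 mm². Checking containment: the cross-section at z = 11.84 is a subset of the cross-section at z = 2.56.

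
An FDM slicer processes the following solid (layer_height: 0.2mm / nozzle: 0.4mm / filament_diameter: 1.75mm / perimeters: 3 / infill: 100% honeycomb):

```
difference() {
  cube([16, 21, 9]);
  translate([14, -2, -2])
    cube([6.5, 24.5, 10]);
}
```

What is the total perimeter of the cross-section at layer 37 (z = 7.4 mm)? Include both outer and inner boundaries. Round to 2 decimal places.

At z = 7.4 mm: the cube is present — its section is the full 16×21 rectangle (perimeter 74.00 mm); the cube at (14, -2) is present — its section is the full 6.5×24.5 rectangle (perimeter 62.00 mm); Subtracting the remaining from the first: starting from the 16×21 cube, the 6.5×24.5 cube at (14, -2) partially overlaps it — only the 42.00 mm² overlap (of its 159.25 mm²) is removed, clipping the outline — boundary = 70.00 mm. Overall, the cross-section is a single solid region. Total boundary length (outer) = 70.00 mm.

70.00 mm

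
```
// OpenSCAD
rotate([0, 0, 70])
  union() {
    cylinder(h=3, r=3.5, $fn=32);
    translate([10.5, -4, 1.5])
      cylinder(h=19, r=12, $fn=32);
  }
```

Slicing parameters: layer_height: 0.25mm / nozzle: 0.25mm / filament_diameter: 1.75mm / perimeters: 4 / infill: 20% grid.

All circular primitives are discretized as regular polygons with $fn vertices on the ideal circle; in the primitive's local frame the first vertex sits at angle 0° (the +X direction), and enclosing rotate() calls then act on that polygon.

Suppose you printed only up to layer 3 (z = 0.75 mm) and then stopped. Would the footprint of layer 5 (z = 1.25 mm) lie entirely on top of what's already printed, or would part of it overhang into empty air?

entirely on top

Compare the two slices. At z = 0.75: the r=3.5 cylinder contributes a regular 32-gon of circumradius 3.5 (area = (32/2)·3.500²·sin(360°/32) = 38.24 mm²); the cylinder at (10.5, -4) is not intersected at this z (z outside [1.5, 20.5]); Taking the union: only the r=3.5 cylinder is present, so the union is just that shape — area = 38.24 mm²; (whole slice rotated 70° about Z — lengths, areas and connectivity unchanged). At z = 1.25: the r=3.5 cylinder contributes a regular 32-gon of circumradius 3.5 (area = (32/2)·3.500²·sin(360°/32) = 38.24 mm²); the cylinder at (10.5, -4) does not reach this height (z outside [1.5, 20.5]); Combining (union): only the r=3.5 cylinder is present, so the union is just that shape — area = 38.24 mm²; (whole slice rotated 70° about Z — lengths, areas and connectivity unchanged). Checking containment: the cross-section at z = 1.25 is a subset of the cross-section at z = 0.75.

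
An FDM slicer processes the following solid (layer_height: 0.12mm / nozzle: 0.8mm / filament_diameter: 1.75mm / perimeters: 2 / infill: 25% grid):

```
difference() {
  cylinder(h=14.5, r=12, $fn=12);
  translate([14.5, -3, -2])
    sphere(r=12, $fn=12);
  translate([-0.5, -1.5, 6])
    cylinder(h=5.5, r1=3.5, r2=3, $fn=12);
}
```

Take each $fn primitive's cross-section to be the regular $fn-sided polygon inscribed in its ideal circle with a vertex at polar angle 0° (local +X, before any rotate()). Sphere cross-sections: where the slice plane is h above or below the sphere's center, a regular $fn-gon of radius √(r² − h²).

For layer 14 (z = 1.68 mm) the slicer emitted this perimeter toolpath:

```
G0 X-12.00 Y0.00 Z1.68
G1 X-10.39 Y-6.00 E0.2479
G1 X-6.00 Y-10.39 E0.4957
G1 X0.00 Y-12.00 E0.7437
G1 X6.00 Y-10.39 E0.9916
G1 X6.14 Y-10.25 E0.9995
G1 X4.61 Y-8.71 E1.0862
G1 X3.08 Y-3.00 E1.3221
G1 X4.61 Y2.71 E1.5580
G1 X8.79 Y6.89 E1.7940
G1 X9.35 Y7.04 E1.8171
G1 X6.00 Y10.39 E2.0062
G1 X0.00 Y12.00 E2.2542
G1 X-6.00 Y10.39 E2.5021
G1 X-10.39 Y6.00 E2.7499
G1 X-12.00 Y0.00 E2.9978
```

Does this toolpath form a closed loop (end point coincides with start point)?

Start point (G0): (-12.00, 0.00). End point (last G1): the path returns to the start — closed.

yes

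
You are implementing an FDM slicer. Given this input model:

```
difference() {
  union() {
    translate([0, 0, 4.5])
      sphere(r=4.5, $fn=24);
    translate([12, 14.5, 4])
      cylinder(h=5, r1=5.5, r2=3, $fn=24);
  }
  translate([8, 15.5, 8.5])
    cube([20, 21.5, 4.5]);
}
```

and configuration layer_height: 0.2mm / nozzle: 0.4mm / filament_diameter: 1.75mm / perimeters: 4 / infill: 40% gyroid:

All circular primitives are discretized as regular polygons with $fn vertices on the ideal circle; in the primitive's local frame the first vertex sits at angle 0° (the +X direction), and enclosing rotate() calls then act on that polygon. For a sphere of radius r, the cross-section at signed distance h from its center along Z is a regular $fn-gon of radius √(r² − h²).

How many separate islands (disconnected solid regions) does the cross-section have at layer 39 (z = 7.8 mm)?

At z = 7.8 mm: the r=4.5 sphere contributes a regular 24-gon of circumradius √(4.5²−3.3²) = 3.059; the cone at (12, 14.5) contributes a regular 24-gon of circumradius 3.600 (interpolated between r1=5.5 and r2=3 at t=0.760); Combining (union): the 2 present regions are separate (no shared area or edge), so areas and boundary lengths simply add and each stays a separate island — 2 connected regions; the cube at (8, 15.5) does not reach this height (z outside [8.5, 13]); Taking the first minus the rest: none of the subtracted shapes is present at this height, so that combined region is unchanged — 2 connected regions. Overall, the cross-section has 2 separate islands. Island count = 2.

2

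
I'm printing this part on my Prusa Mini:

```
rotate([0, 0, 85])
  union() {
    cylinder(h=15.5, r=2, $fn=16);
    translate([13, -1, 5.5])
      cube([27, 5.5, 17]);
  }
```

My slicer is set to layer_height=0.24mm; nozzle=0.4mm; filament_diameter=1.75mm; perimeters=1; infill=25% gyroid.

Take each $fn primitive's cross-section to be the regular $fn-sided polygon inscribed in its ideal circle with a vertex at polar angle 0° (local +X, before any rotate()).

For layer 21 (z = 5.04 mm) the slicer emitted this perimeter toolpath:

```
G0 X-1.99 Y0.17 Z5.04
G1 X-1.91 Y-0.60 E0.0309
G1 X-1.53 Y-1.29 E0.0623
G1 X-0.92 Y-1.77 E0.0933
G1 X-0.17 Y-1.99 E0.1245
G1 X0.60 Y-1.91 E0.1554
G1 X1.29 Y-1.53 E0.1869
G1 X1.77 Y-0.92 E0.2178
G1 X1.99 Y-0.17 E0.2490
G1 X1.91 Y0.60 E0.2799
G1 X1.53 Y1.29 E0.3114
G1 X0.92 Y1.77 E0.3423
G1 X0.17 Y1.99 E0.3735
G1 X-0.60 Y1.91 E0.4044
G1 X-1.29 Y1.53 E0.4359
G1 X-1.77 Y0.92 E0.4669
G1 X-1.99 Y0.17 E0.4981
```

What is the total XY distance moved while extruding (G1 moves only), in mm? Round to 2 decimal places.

12.48 mm

Sum the Euclidean lengths of each G1 segment: total = 12.48 mm.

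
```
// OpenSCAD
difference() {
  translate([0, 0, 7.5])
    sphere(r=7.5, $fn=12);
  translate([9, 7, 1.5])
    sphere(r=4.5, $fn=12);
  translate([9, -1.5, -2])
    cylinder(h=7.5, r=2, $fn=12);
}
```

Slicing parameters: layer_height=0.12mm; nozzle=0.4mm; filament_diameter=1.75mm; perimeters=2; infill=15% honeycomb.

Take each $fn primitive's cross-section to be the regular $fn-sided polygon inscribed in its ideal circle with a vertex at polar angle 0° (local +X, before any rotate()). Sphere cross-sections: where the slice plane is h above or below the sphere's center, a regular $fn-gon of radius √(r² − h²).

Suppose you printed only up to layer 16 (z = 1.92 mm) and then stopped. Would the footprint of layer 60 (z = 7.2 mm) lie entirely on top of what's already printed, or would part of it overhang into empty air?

part overhangs

Compare the two slices. At z = 1.92: the r=7.5 sphere slices to a regular 12-gon of circumradius 5.011 (√(r²−h²) with h=5.58 from center) (area = (12/2)·5.011²·sin(360°/12) = 75.34 mm²); the sphere at (9, 7): section is a regular 12-gon, circumradius = √(r²−h²) = √(4.5²−0.42²) = 4.480 (area = (12/2)·4.480²·sin(360°/12) = 60.22 mm²); the r=2 cylinder at (9, -1.5) gives a regular 12-gon of circumradius 2 (constant along its height) (area = (12/2)·2.000²·sin(360°/12) = 12.00 mm²); Taking the first minus the rest: starting from the r=7.5 sphere (75.34 mm²), the r=4.5 sphere at (9, 7) misses the remaining region (no effect); the r=2 cylinder at (9, -1.5) misses the remaining region (no effect) — area = 75.34 mm². At z = 7.2: the r=7.5 sphere contributes a regular 12-gon of circumradius √(7.5²−0.3²) = 7.494 (area = (12/2)·7.494²·sin(360°/12) = 168.48 mm²); the sphere at (9, 7) is not intersected at this z (|z−center|=5.700 > r=4.5); the cylinder at (9, -1.5) is absent (z outside [-2, 5.5]); Subtracting the remaining from the first: none of the subtracted shapes is present at this height, so the r=7.5 sphere is unchanged — area = 168.48 mm². Checking containment: at z = 7.2 the cross-section extends beyond the z = 1.92 cross-section by about 93.14 mm².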